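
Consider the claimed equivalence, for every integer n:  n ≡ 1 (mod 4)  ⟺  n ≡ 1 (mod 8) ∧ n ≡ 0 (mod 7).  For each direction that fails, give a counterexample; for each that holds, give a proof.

(→) This fails: n = 1 gives 1 ≡ 1 (mod 4) but 1 ≡ 1 (mod 7), so the conjunction on the right does not hold.

(←) Conversely, if n ≡ 1 (mod 8) and n ≡ 0 (mod 7), then by the Chinese remainder theorem n ≡ 49 (mod 56). Since 49 ≡ 1 (mod 4) and 4 ∣ 56, we get n ≡ 1 (mod 4).

(⇒) fails; (⇐) holds.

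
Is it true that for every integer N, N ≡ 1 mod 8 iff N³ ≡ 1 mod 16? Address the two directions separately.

Not equivalent: only (⇐) holds.

(⇐) The residues r modulo 16 with r³ ≡ 1 (mod 16) are exactly {1}, and each is ≡ 1 (mod 8).

(⇒) This fails: take N = 9. Then 9 ≡ 1 (mod 8), but 9³ = 729 ≡ 9 (mod 16), not 1.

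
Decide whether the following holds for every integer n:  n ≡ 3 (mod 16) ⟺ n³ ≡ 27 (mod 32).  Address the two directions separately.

Only the converse holds.

[⇐] The residues r modulo 32 with r³ ≡ 27 (mod 32) are exactly {3}, and each is ≡ 3 (mod 16).

[⇒] This fails: take n = 19. Then 19 ≡ 3 (mod 16), but 19³ = 6859 ≡ 11 (mod 32), not 27.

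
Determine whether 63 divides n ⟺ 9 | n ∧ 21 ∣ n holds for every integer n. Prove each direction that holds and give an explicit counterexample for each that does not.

(⇒) If 63 ∣ n, write n = 63q. Since 63 = 7·9, n = 9·(7q), so 9 ∣ n; and since 63 = 3·21, n = 21·(3q), so 21 ∣ n.

(⇐) Suppose 9 ∣ n and 21 ∣ n. Any common multiple of 9 and 21 is a multiple of their lcm; here lcm(9, 21) = 9·21/gcd(9, 21) = 189/3 = 63, so 63 ∣ n.

Both directions hold; the statement is true.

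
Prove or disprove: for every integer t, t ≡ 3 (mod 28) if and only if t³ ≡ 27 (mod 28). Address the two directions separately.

[⇐] This fails: take t = 19. Then 19³ = 6859 ≡ 27 (mod 28), yet 19 ≡ 19 (mod 28), not 3.

[⇒] Suppose t ≡ 3 (mod 28). Write t = 28j + 3. Then (28j + 3)³ = 21952j³ + 7056j² + 756j + 27 = 28(784j³ + 252j² + 27j) + 27, so t³ ≡ 27 (mod 28).

The forward direction holds; the converse fails.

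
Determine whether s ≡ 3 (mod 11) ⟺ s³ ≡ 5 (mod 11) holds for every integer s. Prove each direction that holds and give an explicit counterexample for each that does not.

Equivalent; both directions hold.

Forward direction. Suppose s ≡ 3 (mod 11). Write s = 11j + 3. Then (11j + 3)³ = 1331j³ + 1089j² + 297j + 27 = 11(121j³ + 99j² + 27j + 2) + 5, so s³ ≡ 5 (mod 11).

Converse. For the converse, argue contrapositively. If s ≢ 3 (mod 11), then s is congruent to one of 0, 1, 2, 4, 5, 6, 7, 8, 9, 10 modulo 11, and these give s³ ≡ 0, 1, 8, 9, 4, 7, 2, 6, 3, 10 respectively — never 5.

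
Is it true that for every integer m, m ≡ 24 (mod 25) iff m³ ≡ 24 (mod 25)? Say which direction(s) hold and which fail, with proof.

[⇒] Suppose m ≡ 24 (mod 25). Write m = 25j + 24. Then (25j + 24)³ = 15625j³ + 45000j² + 43200j + 13824 = 25(625j³ + 1800j² + 1728j + 552) + 24, so m³ ≡ 24 (mod 25).

[⇐] Conversely, suppose m³ ≡ 24 (mod 25). The only residue r in {0, …, 24} with r³ ≡ 24 (mod 25) is r = 24, so m ≡ 24 (mod 25).

Both directions hold.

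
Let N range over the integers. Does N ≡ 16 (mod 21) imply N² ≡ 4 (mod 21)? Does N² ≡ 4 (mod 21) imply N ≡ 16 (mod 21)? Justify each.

Converse. This fails: take N = 2. Then 2² = 4 ≡ 4 (mod 21), yet 2 ≡ 2 (mod 21), not 16.

Forward direction. Suppose N ≡ 16 (mod 21). Write N = 21j + 16. Then (21j + 16)² = 441j² + 672j + 256 = 21(21j² + 32j + 12) + 4, so N² ≡ 4 (mod 21).

The forward direction holds; the converse fails.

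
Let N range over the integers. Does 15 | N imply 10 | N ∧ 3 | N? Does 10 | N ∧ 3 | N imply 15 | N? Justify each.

Only the converse holds.

[⇒] This fails: take N = 15. Certainly 15 ∣ 15, but 10 ∤ 15.

[⇐] Suppose 10 ∣ N and 3 ∣ N. Any common multiple of 10 and 3 is a multiple of their lcm; here gcd(10, 3) = 1, so lcm(10, 3) = 10·3 = 30, so 30 ∣ N. Since 15 ∣ 30, it follows that 15 ∣ N.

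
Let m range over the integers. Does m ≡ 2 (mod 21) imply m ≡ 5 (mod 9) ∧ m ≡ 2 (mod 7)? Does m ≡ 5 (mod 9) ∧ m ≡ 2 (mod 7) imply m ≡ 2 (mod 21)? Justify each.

Forward direction. This fails: m = 2 gives 2 ≡ 2 (mod 21) but 2 ≡ 2 (mod 9), so the conjunction on the right does not hold.

Converse. If m ≡ 5 (mod 9) and m ≡ 2 (mod 7), then by the Chinese remainder theorem m ≡ 23 (mod 63). Since 23 ≡ 2 (mod 21) and 21 ∣ 63, we get m ≡ 2 (mod 21).

Only the reverse direction holds.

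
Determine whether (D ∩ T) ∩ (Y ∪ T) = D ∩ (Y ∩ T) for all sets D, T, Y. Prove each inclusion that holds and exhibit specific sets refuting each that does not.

Reverse inclusion. Let x ∈ D ∩ (Y ∩ T). Then x ∈ D ∩ T ∩ Y, from which x ∈ (D ∩ T) ∩ (Y ∪ T).

Forward inclusion. This inclusion fails. Take D = {1}, T = {1}, Y = ∅; then 1 ∈ (D ∩ T) ∩ (Y ∪ T) but 1 ∉ D ∩ (Y ∩ T).

Only the reverse inclusion holds.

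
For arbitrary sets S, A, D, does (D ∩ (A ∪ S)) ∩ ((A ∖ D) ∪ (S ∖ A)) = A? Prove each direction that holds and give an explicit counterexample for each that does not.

(⊆) fails and (⊇) fails.

(⊆) This inclusion fails. Take S = {1}, A = ∅, D = {1}; then 1 ∈ (D ∩ (A ∪ S)) ∩ ((A ∖ D) ∪ (S ∖ A)) but 1 ∉ A.

(⊇) This inclusion fails. Take S = ∅, A = {1}, D = ∅; then 1 ∈ A but 1 ∉ (D ∩ (A ∪ S)) ∩ ((A ∖ D) ∪ (S ∖ A)).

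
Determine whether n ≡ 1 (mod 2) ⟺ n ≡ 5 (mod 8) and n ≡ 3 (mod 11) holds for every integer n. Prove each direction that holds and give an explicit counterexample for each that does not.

(⟹) This fails: n = 1 gives 1 ≡ 1 (mod 2) but 1 ≡ 1 (mod 8), so the conjunction on the right does not hold.

(⟸) Conversely, if n ≡ 5 (mod 8) and n ≡ 3 (mod 11), then by the Chinese remainder theorem n ≡ 69 (mod 88). Since 69 ≡ 1 (mod 2) and 2 ∣ 88, we get n ≡ 1 (mod 2).

Not equivalent: only (⇐) holds.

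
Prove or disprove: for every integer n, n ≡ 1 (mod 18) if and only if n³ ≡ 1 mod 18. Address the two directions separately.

[⇒] Suppose n ≡ 1 (mod 18). Write n = 18j + 1. Then (18j + 1)³ = 5832j³ + 972j² + 54j + 1 = 18(324j³ + 54j² + 3j) + 1, so n³ ≡ 1 (mod 18).

[⇐] This fails: take n = 7. Then 7³ = 343 ≡ 1 (mod 18), yet 7 ≡ 7 (mod 18), not 1.

Not equivalent: only (⇒) holds.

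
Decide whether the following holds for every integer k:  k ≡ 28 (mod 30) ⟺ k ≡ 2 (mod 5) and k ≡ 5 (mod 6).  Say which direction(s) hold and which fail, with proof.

Both directions fail.

(→) This fails: k = 28 gives 28 ≡ 28 (mod 30) but 28 ≡ 3 (mod 5), so the conjunction on the right does not hold.

(←) This fails: k = 17 satisfies both congruences on the right (17 ≡ 2 mod 5 and 17 ≡ 5 mod 6) yet 17 ≡ 17 (mod 30), not 28.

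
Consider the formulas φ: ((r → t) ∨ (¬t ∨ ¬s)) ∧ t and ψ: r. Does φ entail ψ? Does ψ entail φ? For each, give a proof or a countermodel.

Neither implication holds.

(⇒) This fails. Under r = F, t = T, s = F, the left side is true but the right side is false.

(⇐) This fails. Under r = T, t = F, s = F, the left side is false but the right side is true.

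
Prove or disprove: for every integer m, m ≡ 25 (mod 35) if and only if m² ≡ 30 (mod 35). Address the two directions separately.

Not equivalent: only (⇒) holds.

(⟹) Suppose m ≡ 25 (mod 35). Write m = 35j + 25. Then (35j + 25)² = 1225j² + 1750j + 625 = 35(35j² + 50j + 17) + 30, so m² ≡ 30 (mod 35).

(⟸) This fails: take m = 10. Then 10² = 100 ≡ 30 (mod 35), yet 10 ≡ 10 (mod 35), not 25.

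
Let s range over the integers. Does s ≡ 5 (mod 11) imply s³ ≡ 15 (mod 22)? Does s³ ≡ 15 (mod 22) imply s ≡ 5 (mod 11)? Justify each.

Only the converse holds.

(⟹) This fails: take s = 16. Then 16 ≡ 5 (mod 11), but 16³ = 4096 ≡ 4 (mod 22), not 15.

(⟸) Conversely, the residues r modulo 22 with r³ ≡ 15 (mod 22) are exactly {5}, and each is ≡ 5 (mod 11).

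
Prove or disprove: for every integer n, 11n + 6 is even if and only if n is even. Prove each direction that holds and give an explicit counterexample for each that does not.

Both directions hold.

Converse. Suppose n is even; write n = 2j. Then 11n + 6 = 11·(2j) + 6 = 2·11j + 6, which is even.

Forward direction. Suppose 11n + 6 is even. Since 11 is odd, 11n and n have the same parity, so 11n + 6 ≡ n + 6 (mod 2). As 6 is even, 11n + 6 is even exactly when n is even. Thus n is even.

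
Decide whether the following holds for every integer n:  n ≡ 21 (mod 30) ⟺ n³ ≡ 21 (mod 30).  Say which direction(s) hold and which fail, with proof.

Equivalent; both directions hold.

Forward direction. Suppose n ≡ 21 (mod 30). Write n = 30j + 21. Then (30j + 21)³ = 27000j³ + 56700j² + 39690j + 9261 = 30(900j³ + 1890j² + 1323j + 308) + 21, so n³ ≡ 21 (mod 30).

Converse. Suppose n³ ≡ 21 (mod 30). The only residue r in {0, …, 29} with r³ ≡ 21 (mod 30) is r = 21, so n ≡ 21 (mod 30).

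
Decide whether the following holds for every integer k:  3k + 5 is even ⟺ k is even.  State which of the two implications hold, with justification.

Both directions fail.

(⟹) This fails: k = 7 gives 3k + 5 = 26, which is even, but 7 is odd, not even.

(⟸) This also fails: k = 2 is even, but 3k + 5 = 11 is odd, not even.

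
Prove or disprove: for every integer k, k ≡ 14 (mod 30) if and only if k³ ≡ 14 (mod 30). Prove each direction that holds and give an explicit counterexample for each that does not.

(⟸) Suppose k³ ≡ 14 (mod 30). The only residue r in {0, …, 29} with r³ ≡ 14 (mod 30) is r = 14, so k ≡ 14 (mod 30).

(⟹) Suppose k ≡ 14 (mod 30). Write k = 30j + 14. Then (30j + 14)³ = 27000j³ + 37800j² + 17640j + 2744 = 30(900j³ + 1260j² + 588j + 91) + 14, so k³ ≡ 14 (mod 30).

Both directions hold; the statement is true.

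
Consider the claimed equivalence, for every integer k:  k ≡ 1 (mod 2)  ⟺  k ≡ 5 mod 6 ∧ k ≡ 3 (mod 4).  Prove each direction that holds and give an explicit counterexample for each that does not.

(⟹) This fails: k = 1 gives 1 ≡ 1 (mod 2) but 1 ≡ 1 (mod 6), so the conjunction on the right does not hold.

(⟸) Conversely, if k ≡ 5 (mod 6) and k ≡ 3 (mod 4), then by the Chinese remainder theorem k ≡ 11 (mod 12). Since 11 ≡ 1 (mod 2) and 2 ∣ 12, we get k ≡ 1 (mod 2).

(⇒) fails; (⇐) holds.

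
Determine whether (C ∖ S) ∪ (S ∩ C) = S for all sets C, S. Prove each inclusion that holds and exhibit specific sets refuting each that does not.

(⟹) This inclusion fails. Take C = {1}, S = ∅; then 1 ∈ (C ∖ S) ∪ (S ∩ C) but 1 ∉ S.

(⟸) This inclusion fails. Take C = ∅, S = {1}; then 1 ∈ S but 1 ∉ (C ∖ S) ∪ (S ∩ C).

(⊆) fails and (⊇) fails.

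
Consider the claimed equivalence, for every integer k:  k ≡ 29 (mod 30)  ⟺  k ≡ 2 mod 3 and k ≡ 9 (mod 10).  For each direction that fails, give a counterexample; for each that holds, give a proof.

Both implications hold.

[⇒] Suppose k ≡ 29 (mod 30); write k = 30j + 29. Since 3 ∣ 30, reducing mod 3 gives k ≡ 29 ≡ 2 (mod 3); since 10 ∣ 30, reducing mod 10 gives k ≡ 29 ≡ 9 (mod 10).

[⇐] Conversely, if k ≡ 2 (mod 3) and k ≡ 9 (mod 10), then by the Chinese remainder theorem k ≡ 29 (mod 30). This is exactly k ≡ 29 (mod 30).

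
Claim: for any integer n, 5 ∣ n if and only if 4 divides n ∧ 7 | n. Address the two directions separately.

(⇒) This fails: take n = 5. Certainly 5 ∣ 5, but 4 ∤ 5.

(⇐) This fails: take n = 28. Both 4 ∣ 28 and 7 ∣ 28, yet 28 is not a multiple of 5 (since 28 = 5·5 + 3), so 5 ∤ 28.

Neither implication holds.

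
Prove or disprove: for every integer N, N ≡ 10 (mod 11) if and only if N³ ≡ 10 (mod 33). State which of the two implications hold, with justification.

The forward direction fails; the converse holds.

(⟸) The residues r modulo 33 with r³ ≡ 10 (mod 33) are exactly {10}, and each is ≡ 10 (mod 11).

(⟹) This fails: take N = 21. Then 21 ≡ 10 (mod 11), but 21³ = 9261 ≡ 21 (mod 33), not 10.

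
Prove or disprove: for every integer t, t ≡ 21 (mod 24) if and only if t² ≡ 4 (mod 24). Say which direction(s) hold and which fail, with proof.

Neither direction holds.

(⟹) This fails: take t = 21. Then 21 ≡ 21 (mod 24), but 21² = 441 ≡ 9 (mod 24), not 4.

(⟸) This fails: take t = 2. Then 2² = 4 ≡ 4 (mod 24), yet 2 ≡ 2 (mod 24), not 21.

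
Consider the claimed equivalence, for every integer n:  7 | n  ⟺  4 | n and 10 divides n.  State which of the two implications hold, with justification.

(→) This fails: take n = 7. Certainly 7 ∣ 7, but 4 ∤ 7.

(←) This fails: take n = 20. Both 4 ∣ 20 and 10 ∣ 20, yet 20 is not a multiple of 7 (since 20 = 2·7 + 6), so 7 ∤ 20.

Neither implication holds.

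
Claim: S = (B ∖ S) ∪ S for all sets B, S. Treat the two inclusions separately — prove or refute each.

(⊆) holds; (⊇) fails.

(⊆) Let x ∈ S. Then either x ∈ S and x ∉ B; or x ∈ B ∩ S. In each case x ∈ (B ∖ S) ∪ S, so S ⊆ (B ∖ S) ∪ S.

(⊇) This inclusion fails. Take B = {1}, S = ∅; then 1 ∈ (B ∖ S) ∪ S but 1 ∉ S.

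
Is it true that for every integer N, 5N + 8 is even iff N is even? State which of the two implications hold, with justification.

(→) Suppose 5N + 8 is even. Since 5 is odd, 5N and N have the same parity, so 5N + 8 ≡ N + 8 (mod 2). As 8 is even, 5N + 8 is even exactly when N is even. Thus N is even.

(←) Conversely, suppose N is even; write N = 2j. Then 5N + 8 = 5·(2j) + 8 = 2·5j + 8, which is even.

Equivalent; both directions hold.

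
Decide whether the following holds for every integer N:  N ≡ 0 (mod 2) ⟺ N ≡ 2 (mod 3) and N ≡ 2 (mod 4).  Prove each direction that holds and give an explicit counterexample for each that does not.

Forward direction. This fails: N = 0 gives 0 ≡ 0 (mod 2) but 0 ≡ 0 (mod 3), so the conjunction on the right does not hold.

Converse. If N ≡ 2 (mod 3) and N ≡ 2 (mod 4), then by the Chinese remainder theorem N ≡ 2 (mod 12). Since 2 ≡ 0 (mod 2) and 2 ∣ 12, we get N ≡ 0 (mod 2).

Only the converse holds.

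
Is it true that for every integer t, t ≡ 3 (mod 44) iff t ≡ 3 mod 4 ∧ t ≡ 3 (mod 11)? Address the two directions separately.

The biconditional holds.

Converse. If t ≡ 3 (mod 4) and t ≡ 3 (mod 11), then by the Chinese remainder theorem t ≡ 3 (mod 44). This is exactly t ≡ 3 (mod 44).

Forward direction. Suppose t ≡ 3 (mod 44); write t = 44j + 3. Since 4 ∣ 44, reducing mod 4 gives t ≡ 3 (mod 4); since 11 ∣ 44, reducing mod 11 gives t ≡ 3 (mod 11).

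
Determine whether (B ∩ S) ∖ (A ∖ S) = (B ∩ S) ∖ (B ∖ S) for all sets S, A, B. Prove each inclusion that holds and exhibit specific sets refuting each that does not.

Both inclusions hold.

(⟸) Let x ∈ (B ∩ S) ∖ (B ∖ S). Then either x ∈ S ∩ B and x ∉ A; or x ∈ S ∩ A ∩ B. In each case x ∈ (B ∩ S) ∖ (A ∖ S), so (B ∩ S) ∖ (B ∖ S) ⊆ (B ∩ S) ∖ (A ∖ S).

(⟹) Let x ∈ (B ∩ S) ∖ (A ∖ S). Then either x ∈ S ∩ B and x ∉ A; or x ∈ S ∩ A ∩ B. In each case x ∈ (B ∩ S) ∖ (B ∖ S), so (B ∩ S) ∖ (A ∖ S) ⊆ (B ∩ S) ∖ (B ∖ S).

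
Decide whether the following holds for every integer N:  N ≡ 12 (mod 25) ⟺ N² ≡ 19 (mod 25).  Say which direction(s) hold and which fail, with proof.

(⇐) This fails: take N = 13. Then 13² = 169 ≡ 19 (mod 25), yet 13 ≡ 13 (mod 25), not 12.

(⇒) Suppose N ≡ 12 (mod 25). Write N = 25j + 12. Then (25j + 12)² = 625j² + 600j + 144 = 25(25j² + 24j + 5) + 19, so N² ≡ 19 (mod 25).

Only the forward implication holds.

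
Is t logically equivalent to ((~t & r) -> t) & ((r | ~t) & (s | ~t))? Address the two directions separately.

(⟹) This fails. Under s = F, r = F, t = T, the left side is true but the right side is false.

(⟸) This fails. Under s = F, r = F, t = F, the left side is false but the right side is true.

Both directions fail.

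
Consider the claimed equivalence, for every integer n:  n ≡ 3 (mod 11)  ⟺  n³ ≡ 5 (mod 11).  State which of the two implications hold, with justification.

(⟹) Suppose n ≡ 3 (mod 11). Write n = 11j + 3. Then (11j + 3)³ = 1331j³ + 1089j² + 297j + 27 = 11(121j³ + 99j² + 27j + 2) + 5, so n³ ≡ 5 (mod 11).

(⟸) Conversely, suppose n³ ≡ 5 (mod 11). The only residue r in {0, …, 10} with r³ ≡ 5 (mod 11) is r = 3, so n ≡ 3 (mod 11).

Both directions hold.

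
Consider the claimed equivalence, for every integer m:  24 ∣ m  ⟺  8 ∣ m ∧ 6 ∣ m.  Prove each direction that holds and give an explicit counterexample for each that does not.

(→) If 24 ∣ m, write m = 24q. Since 24 = 3·8, m = 8·(3q), so 8 ∣ m; and since 24 = 4·6, m = 6·(4q), so 6 ∣ m.

(←) Suppose 8 ∣ m and 6 ∣ m. Any common multiple of 8 and 6 is a multiple of their lcm; here lcm(8, 6) = 8·6/gcd(8, 6) = 48/2 = 24, so 24 ∣ m.

Both directions hold.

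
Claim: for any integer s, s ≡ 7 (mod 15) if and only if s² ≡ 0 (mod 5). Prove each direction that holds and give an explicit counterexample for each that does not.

(⇒) fails and (⇐) fails.

(⟹) This fails: take s = 7. Then 7 ≡ 7 (mod 15), but 7² = 49 ≡ 4 (mod 5), not 0.

(⟸) This fails: take s = 0. Then 0² = 0 ≡ 0 (mod 5), yet 0 ≡ 0 (mod 15), not 7.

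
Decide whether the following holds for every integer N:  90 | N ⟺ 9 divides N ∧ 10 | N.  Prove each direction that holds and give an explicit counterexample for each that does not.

(⇒) If 90 ∣ N, write N = 90q. Since 90 = 10·9, N = 9·(10q), so 9 ∣ N; and since 90 = 9·10, N = 10·(9q), so 10 ∣ N.

(⇐) Suppose 9 ∣ N and 10 ∣ N. Any common multiple of 9 and 10 is a multiple of their lcm; here gcd(9, 10) = 1, so lcm(9, 10) = 9·10 = 90, so 90 ∣ N.

Both directions hold.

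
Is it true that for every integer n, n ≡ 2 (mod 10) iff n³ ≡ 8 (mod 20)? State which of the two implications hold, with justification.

[⇐] The residues r modulo 20 with r³ ≡ 8 (mod 20) are exactly {2, 12}, and each is ≡ 2 (mod 10).

[⇒] Suppose n ≡ 2 (mod 10). Working modulo 20, n ∈ {2, 12}; for each such r, r³ ≡ 8 (mod 20).

Equivalent; both directions hold.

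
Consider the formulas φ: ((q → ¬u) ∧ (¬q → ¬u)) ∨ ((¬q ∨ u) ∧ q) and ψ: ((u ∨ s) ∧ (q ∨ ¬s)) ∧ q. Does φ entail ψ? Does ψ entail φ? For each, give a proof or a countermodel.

The forward direction fails; the converse holds.

(→) This fails. Under s = F, u = F, q = F, the left side is true but the right side is false.

(←) Assume the antecedent. If s is true, the antecedent forces (s = T, u = F, q = T) or (s = T, u = T, q = T), and the consequent holds there. If s is false, the antecedent forces (s = F, u = T, q = T), and the consequent holds there. Either way the consequent holds.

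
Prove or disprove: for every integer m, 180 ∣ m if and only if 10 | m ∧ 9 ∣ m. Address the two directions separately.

(⇒) If 180 ∣ m, write m = 180q. Since 180 = 18·10, m = 10·(18q), so 10 ∣ m; and since 180 = 20·9, m = 9·(20q), so 9 ∣ m.

(⇐) This fails: take m = 90. Both 10 ∣ 90 and 9 ∣ 90, yet 90 is not a multiple of 180 (since 90 = 0·180 + 90), so 180 ∤ 90.

(⇒) holds; (⇐) fails.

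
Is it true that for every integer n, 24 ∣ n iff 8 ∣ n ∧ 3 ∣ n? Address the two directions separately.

(⟸) Suppose 8 ∣ n and 3 ∣ n. Any common multiple of 8 and 3 is a multiple of their lcm; here gcd(8, 3) = 1, so lcm(8, 3) = 8·3 = 24, so 24 ∣ n.

(⟹) If 24 ∣ n, write n = 24q. Since 24 = 3·8, n = 8·(3q), so 8 ∣ n; and since 24 = 8·3, n = 3·(8q), so 3 ∣ n.

Both directions hold.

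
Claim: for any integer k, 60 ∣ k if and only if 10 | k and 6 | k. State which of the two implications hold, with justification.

Only the forward implication holds.

(→) If 60 ∣ k, write k = 60q. Since 60 = 6·10, k = 10·(6q), so 10 ∣ k; and since 60 = 10·6, k = 6·(10q), so 6 ∣ k.

(←) This fails: take k = 30. Both 10 ∣ 30 and 6 ∣ 30, yet 30 is not a multiple of 60 (since 30 = 0·60 + 30), so 60 ∤ 30.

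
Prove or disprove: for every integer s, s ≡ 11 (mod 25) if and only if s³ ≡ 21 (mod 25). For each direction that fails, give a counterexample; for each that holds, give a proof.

[⇒] This fails: take s = 11. Then 11 ≡ 11 (mod 25), but 11³ = 1331 ≡ 6 (mod 25), not 21.

[⇐] This fails: take s = 16. Then 16³ = 4096 ≡ 21 (mod 25), yet 16 ≡ 16 (mod 25), not 11.

Neither direction holds.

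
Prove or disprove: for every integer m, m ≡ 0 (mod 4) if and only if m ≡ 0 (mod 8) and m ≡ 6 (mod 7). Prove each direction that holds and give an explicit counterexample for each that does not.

[⇐] If m ≡ 0 (mod 8) and m ≡ 6 (mod 7), then by the Chinese remainder theorem m ≡ 48 (mod 56). Since 48 ≡ 0 (mod 4) and 4 ∣ 56, we get m ≡ 0 (mod 4).

[⇒] This fails: m = 0 gives 0 ≡ 0 (mod 4) but 0 ≡ 0 (mod 7), so the conjunction on the right does not hold.

Only the reverse direction holds.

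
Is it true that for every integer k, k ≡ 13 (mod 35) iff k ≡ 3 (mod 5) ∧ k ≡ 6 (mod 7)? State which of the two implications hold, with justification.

The biconditional holds.

[⇒] Suppose k ≡ 13 (mod 35); write k = 35j + 13. Since 5 ∣ 35, reducing mod 5 gives k ≡ 13 ≡ 3 (mod 5); since 7 ∣ 35, reducing mod 7 gives k ≡ 13 ≡ 6 (mod 7).

[⇐] Conversely, if k ≡ 3 (mod 5) and k ≡ 6 (mod 7), then by the Chinese remainder theorem k ≡ 13 (mod 35). This is exactly k ≡ 13 (mod 35).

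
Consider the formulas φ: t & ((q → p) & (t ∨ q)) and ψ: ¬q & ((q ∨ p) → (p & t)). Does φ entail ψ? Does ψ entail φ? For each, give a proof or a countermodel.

(⇒) This fails. Under q = T, p = T, t = T, the left side is true but the right side is false.

(⇐) This fails. Under q = F, p = F, t = F, the left side is false but the right side is true.

Neither direction holds.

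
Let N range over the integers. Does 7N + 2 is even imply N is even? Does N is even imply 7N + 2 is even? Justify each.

(→) Suppose 7N + 2 is even. Since 7 is odd, 7N and N have the same parity, so 7N + 2 ≡ N + 2 (mod 2). As 2 is even, 7N + 2 is even exactly when N is even. Thus N is even.

(←) Conversely, suppose N is even; write N = 2j. Then 7N + 2 = 7·(2j) + 2 = 2·7j + 2, which is even.

Both directions hold; the statement is true.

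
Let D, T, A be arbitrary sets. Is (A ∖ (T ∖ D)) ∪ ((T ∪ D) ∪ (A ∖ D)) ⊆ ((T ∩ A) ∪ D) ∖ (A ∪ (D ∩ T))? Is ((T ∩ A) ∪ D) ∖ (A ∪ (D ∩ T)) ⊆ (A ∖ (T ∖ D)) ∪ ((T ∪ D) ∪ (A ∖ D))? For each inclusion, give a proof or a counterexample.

(⊆) This inclusion fails. Take D = ∅, T = {1}, A = ∅; then 1 ∈ (A ∖ (T ∖ D)) ∪ ((T ∪ D) ∪ (A ∖ D)) but 1 ∉ ((T ∩ A) ∪ D) ∖ (A ∪ (D ∩ T)).

(⊇) Let x ∈ ((T ∩ A) ∪ D) ∖ (A ∪ (D ∩ T)). Then x ∈ D and x ∉ T, A, from which x ∈ (A ∖ (T ∖ D)) ∪ ((T ∪ D) ∪ (A ∖ D)).

The sets are not equal: only the reverse inclusion holds.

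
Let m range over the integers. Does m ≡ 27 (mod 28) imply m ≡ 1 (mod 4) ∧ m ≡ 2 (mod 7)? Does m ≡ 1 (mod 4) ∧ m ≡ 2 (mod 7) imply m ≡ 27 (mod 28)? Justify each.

(⇒) This fails: m = 27 gives 27 ≡ 27 (mod 28) but 27 ≡ 3 (mod 4), so the conjunction on the right does not hold.

(⇐) This fails: m = 9 satisfies both congruences on the right (9 ≡ 1 mod 4 and 9 ≡ 2 mod 7) yet 9 ≡ 9 (mod 28), not 27.

Neither implication holds.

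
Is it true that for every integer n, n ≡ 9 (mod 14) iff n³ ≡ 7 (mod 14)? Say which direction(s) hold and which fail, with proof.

(→) This fails: take n = 9. Then 9 ≡ 9 (mod 14), but 9³ = 729 ≡ 1 (mod 14), not 7.

(←) This fails: take n = 7. Then 7³ = 343 ≡ 7 (mod 14), yet 7 ≡ 7 (mod 14), not 9.

(⇒) fails and (⇐) fails.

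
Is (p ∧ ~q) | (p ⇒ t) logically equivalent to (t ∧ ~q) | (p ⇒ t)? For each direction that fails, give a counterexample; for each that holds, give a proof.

(⇒) This fails. Under t = F, q = F, p = T, the left side is true but the right side is false.

(⇐) Assume the antecedent. If t is true, (p ∧ ~q) | (p ⇒ t) reduces to true regardless of the other variables. If t is false, the antecedent forces (t = F, q = F, p = F) or (t = F, q = T, p = F), and (p ∧ ~q) | (p ⇒ t) holds there. Either way (p ∧ ~q) | (p ⇒ t) holds.

The forward direction fails; the converse holds.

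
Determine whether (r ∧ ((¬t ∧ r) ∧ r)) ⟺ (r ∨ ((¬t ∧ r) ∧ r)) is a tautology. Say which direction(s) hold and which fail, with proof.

[⇒] Assume the antecedent. If t is true, the antecedent cannot hold. If t is false, the antecedent forces (t = F, r = T), and r ∨ ((¬t ∧ r) ∧ r) holds there. Either way r ∨ ((¬t ∧ r) ∧ r) holds.

[⇐] This fails. Under t = T, r = T, the left side is false but the right side is true.

(⇒) holds; (⇐) fails.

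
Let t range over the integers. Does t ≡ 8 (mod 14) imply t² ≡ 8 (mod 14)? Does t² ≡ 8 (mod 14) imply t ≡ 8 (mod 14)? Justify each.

The forward direction holds; the converse fails.

(⟸) This fails: take t = 6. Then 6² = 36 ≡ 8 (mod 14), yet 6 ≡ 6 (mod 14), not 8.

(⟹) Suppose t ≡ 8 (mod 14). Write t = 14j + 8. Then (14j + 8)² = 196j² + 224j + 64 = 14(14j² + 16j + 4) + 8, so t² ≡ 8 (mod 14).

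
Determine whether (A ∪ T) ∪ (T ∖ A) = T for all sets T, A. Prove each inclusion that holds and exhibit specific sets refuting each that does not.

Only the reverse inclusion holds.

(⊆) This inclusion fails. Take T = ∅, A = {1}; then 1 ∈ (A ∪ T) ∪ (T ∖ A) but 1 ∉ T.

(⊇) Let x ∈ T. Then either x ∈ T and x ∉ A; or x ∈ T ∩ A. In each case x ∈ (A ∪ T) ∪ (T ∖ A), so T ⊆ (A ∪ T) ∪ (T ∖ A).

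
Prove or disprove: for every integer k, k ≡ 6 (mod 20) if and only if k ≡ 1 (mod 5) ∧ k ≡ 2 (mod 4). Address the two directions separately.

Both implications hold.

(⇒) Suppose k ≡ 6 (mod 20); write k = 20j + 6. Since 5 ∣ 20, reducing mod 5 gives k ≡ 6 ≡ 1 (mod 5); since 4 ∣ 20, reducing mod 4 gives k ≡ 6 ≡ 2 (mod 4).

(⇐) Conversely, if k ≡ 1 (mod 5) and k ≡ 2 (mod 4), then by the Chinese remainder theorem k ≡ 6 (mod 20). This is exactly k ≡ 6 (mod 20).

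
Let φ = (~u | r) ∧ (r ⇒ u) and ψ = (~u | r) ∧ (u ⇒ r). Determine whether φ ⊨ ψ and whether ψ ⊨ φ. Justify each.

Converse. This fails. Under u = F, r = T, the left side is false but the right side is true.

Forward direction. Assume the antecedent. If u is true, the antecedent forces (u = T, r = T), and (~u | r) ∧ (u ⇒ r) holds there. If u is false, (~u | r) ∧ (u ⇒ r) reduces to true regardless of the other variables. Either way (~u | r) ∧ (u ⇒ r) holds.

(⇒) holds; (⇐) fails.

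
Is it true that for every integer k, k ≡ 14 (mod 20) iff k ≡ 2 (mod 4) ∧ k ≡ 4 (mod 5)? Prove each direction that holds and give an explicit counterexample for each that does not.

[⇒] Suppose k ≡ 14 (mod 20); write k = 20j + 14. Since 4 ∣ 20, reducing mod 4 gives k ≡ 14 ≡ 2 (mod 4); since 5 ∣ 20, reducing mod 5 gives k ≡ 14 ≡ 4 (mod 5).

[⇐] Conversely, if k ≡ 2 (mod 4) and k ≡ 4 (mod 5), then by the Chinese remainder theorem k ≡ 14 (mod 20). This is exactly k ≡ 14 (mod 20).

Both implications hold.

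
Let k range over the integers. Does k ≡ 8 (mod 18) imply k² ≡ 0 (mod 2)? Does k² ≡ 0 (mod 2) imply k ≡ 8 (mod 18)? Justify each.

The forward direction holds; the converse fails.

Converse. This fails: take k = 0. Then 0² = 0 ≡ 0 (mod 2), yet 0 ≡ 0 (mod 18), not 8.

Forward direction. Suppose k ≡ 8 (mod 18). Then k² ≡ 8² = 64 (mod 18), and since 2 ∣ 18, also k² ≡ 0 (mod 2).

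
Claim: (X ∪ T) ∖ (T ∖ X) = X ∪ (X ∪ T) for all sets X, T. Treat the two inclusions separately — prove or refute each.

The sets are not equal: only the forward inclusion holds.

(⊆) Let x ∈ (X ∪ T) ∖ (T ∖ X). Then either x ∈ X and x ∉ T; or x ∈ X ∩ T. In each case x ∈ X ∪ (X ∪ T), so (X ∪ T) ∖ (T ∖ X) ⊆ X ∪ (X ∪ T).

(⊇) This inclusion fails. Take X = ∅, T = {1}; then 1 ∈ X ∪ (X ∪ T) but 1 ∉ (X ∪ T) ∖ (T ∖ X).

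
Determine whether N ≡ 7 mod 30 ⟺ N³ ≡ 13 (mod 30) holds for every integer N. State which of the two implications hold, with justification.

Converse. Suppose N³ ≡ 13 (mod 30). The only residue r in {0, …, 29} with r³ ≡ 13 (mod 30) is r = 7, so N ≡ 7 (mod 30).

Forward direction. Suppose N ≡ 7 mod 30. Write N = 30j + 7. Then (30j + 7)³ = 27000j³ + 18900j² + 4410j + 343 = 30(900j³ + 630j² + 147j + 11) + 13, so N³ ≡ 13 (mod 30).

Both directions hold; the statement is true.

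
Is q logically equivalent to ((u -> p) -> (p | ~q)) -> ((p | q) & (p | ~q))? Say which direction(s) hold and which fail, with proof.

(⇒) fails and (⇐) fails.

(→) This fails. Under p = F, q = T, u = T, the left side is true but the right side is false.

(←) This fails. Under p = T, q = F, u = F, the left side is false but the right side is true.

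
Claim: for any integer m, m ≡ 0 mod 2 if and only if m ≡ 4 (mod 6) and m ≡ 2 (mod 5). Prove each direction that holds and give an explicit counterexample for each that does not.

(⇒) fails; (⇐) holds.

(⟹) This fails: m = 0 gives 0 ≡ 0 (mod 2) but 0 ≡ 0 (mod 6), so the conjunction on the right does not hold.

(⟸) Conversely, if m ≡ 4 (mod 6) and m ≡ 2 (mod 5), then by the Chinese remainder theorem m ≡ 22 (mod 30). Since 22 ≡ 0 (mod 2) and 2 ∣ 30, we get m ≡ 0 (mod 2).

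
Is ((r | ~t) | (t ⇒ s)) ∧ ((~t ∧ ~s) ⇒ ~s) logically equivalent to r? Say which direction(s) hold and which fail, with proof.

Only the converse holds.

(→) This fails. Under s = F, r = F, t = F, the left side is true but the right side is false.

(←) Assume the antecedent. If s is true, the consequent reduces to true regardless of the other variables. If s is false, the antecedent forces (s = F, r = T, t = F) or (s = F, r = T, t = T), and the consequent holds there. Either way the consequent holds.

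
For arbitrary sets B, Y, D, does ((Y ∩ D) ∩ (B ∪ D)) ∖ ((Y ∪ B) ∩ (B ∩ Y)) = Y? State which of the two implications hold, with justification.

The sets are not equal: only the forward inclusion holds.

(⟹) Let x ∈ ((Y ∩ D) ∩ (B ∪ D)) ∖ ((Y ∪ B) ∩ (B ∩ Y)). Then x ∈ Y ∩ D and x ∉ B, from which x ∈ Y.

(⟸) This inclusion fails. Take B = ∅, Y = {1}, D = ∅; then 1 ∈ Y but 1 ∉ ((Y ∩ D) ∩ (B ∪ D)) ∖ ((Y ∪ B) ∩ (B ∩ Y)).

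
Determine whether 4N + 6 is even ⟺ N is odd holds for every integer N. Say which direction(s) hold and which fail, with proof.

(⇒) This fails: take N = 4. Then 4N + 6 = 22, which is even, yet N = 4 is even, not odd.

(⇐) Suppose N is odd. Since 4 is even, 4N is even for every N, so 4N + 6 has the same parity as 6, which is even. Hence 4N + 6 is even.

The forward direction fails; the converse holds.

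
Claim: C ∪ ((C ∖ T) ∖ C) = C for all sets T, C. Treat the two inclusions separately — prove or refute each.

Both inclusions hold.

(⊆) Let x ∈ C ∪ ((C ∖ T) ∖ C). Then either x ∈ C and x ∉ T; or x ∈ T ∩ C. In each case x ∈ C, so C ∪ ((C ∖ T) ∖ C) ⊆ C.

(⊇) Let x ∈ C. Then either x ∈ C and x ∉ T; or x ∈ T ∩ C. In each case x ∈ C ∪ ((C ∖ T) ∖ C), so C ⊆ C ∪ ((C ∖ T) ∖ C).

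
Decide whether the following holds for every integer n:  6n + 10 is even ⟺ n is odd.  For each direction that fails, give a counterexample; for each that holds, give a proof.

(⇒) fails; (⇐) holds.

(⟹) This fails: take n = 0. Then 6n + 10 = 10, which is even, yet n = 0 is even, not odd.

(⟸) Suppose n is odd. Since 6 is even, 6n is even for every n, so 6n + 10 has the same parity as 10, which is even. Hence 6n + 10 is even.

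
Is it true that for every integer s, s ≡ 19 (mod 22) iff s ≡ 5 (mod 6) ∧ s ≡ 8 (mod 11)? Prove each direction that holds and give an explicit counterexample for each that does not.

Forward direction. This fails: s = 19 gives 19 ≡ 19 (mod 22) but 19 ≡ 1 (mod 6), so the conjunction on the right does not hold.

Converse. If s ≡ 5 (mod 6) and s ≡ 8 (mod 11), then by the Chinese remainder theorem s ≡ 41 (mod 66). Since 41 ≡ 19 (mod 22) and 22 ∣ 66, we get s ≡ 19 (mod 22).

(⇒) fails; (⇐) holds.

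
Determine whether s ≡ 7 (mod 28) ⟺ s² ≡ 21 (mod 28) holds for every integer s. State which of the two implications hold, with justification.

The forward direction holds; the converse fails.

Forward direction. Suppose s ≡ 7 (mod 28). Write s = 28j + 7. Then (28j + 7)² = 784j² + 392j + 49 = 28(28j² + 14j + 1) + 21, so s² ≡ 21 (mod 28).

Converse. This fails: take s = 21. Then 21² = 441 ≡ 21 (mod 28), yet 21 ≡ 21 (mod 28), not 7.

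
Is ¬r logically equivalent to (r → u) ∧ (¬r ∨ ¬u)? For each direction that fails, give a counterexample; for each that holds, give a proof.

(⟸) Assume the antecedent. If r is true, the antecedent cannot hold. If r is false, ¬r reduces to true regardless of the other variables. Either way ¬r holds.

(⟹) Assume the antecedent. If r is true, the antecedent cannot hold. If r is false, (r → u) ∧ (¬r ∨ ¬u) reduces to true regardless of the other variables. Either way (r → u) ∧ (¬r ∨ ¬u) holds.

The biconditional holds.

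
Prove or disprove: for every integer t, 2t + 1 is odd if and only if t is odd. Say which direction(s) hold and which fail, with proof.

The forward direction fails; the converse holds.

(⇒) This fails: take t = 6. Then 2t + 1 = 13, which is odd, yet t = 6 is even, not odd.

(⇐) Suppose t is odd. Since 2 is even, 2t is even for every t, so 2t + 1 has the same parity as 1, which is odd. Hence 2t + 1 is odd.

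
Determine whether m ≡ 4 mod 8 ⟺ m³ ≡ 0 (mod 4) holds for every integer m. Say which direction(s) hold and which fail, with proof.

Forward direction. Suppose m ≡ 4 (mod 8). Then m³ ≡ 4³ = 64 (mod 8), and since 4 ∣ 8, also m³ ≡ 0 (mod 4).

Converse. This fails: take m = 0. Then 0³ = 0 ≡ 0 (mod 4), yet 0 ≡ 0 (mod 8), not 4.

The forward direction holds; the converse fails.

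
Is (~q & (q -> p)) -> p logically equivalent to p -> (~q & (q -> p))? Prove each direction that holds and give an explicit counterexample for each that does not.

Both directions fail.

Forward direction. This fails. Under q = T, p = T, the left side is true but the right side is false.

Converse. This fails. Under q = F, p = F, the left side is false but the right side is true.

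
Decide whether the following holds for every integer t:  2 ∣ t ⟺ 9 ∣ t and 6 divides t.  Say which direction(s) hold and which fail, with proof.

The forward direction fails; the converse holds.

[⇒] This fails: take t = 2. Certainly 2 ∣ 2, but 9 ∤ 2.

[⇐] Suppose 9 ∣ t and 6 ∣ t. Any common multiple of 9 and 6 is a multiple of their lcm; here lcm(9, 6) = 9·6/gcd(9, 6) = 54/3 = 18, so 18 ∣ t. Since 2 ∣ 18, it follows that 2 ∣ t.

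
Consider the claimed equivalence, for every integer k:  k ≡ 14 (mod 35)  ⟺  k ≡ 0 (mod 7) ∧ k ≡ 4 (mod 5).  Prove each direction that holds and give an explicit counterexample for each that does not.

(⇒) Suppose k ≡ 14 (mod 35); write k = 35j + 14. Since 7 ∣ 35, reducing mod 7 gives k ≡ 14 ≡ 0 (mod 7); since 5 ∣ 35, reducing mod 5 gives k ≡ 14 ≡ 4 (mod 5).

(⇐) Conversely, if k ≡ 0 (mod 7) and k ≡ 4 (mod 5), then by the Chinese remainder theorem k ≡ 14 (mod 35). This is exactly k ≡ 14 (mod 35).

Both implications hold.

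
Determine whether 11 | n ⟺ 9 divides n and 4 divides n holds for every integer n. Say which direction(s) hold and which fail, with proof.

Neither implication holds.

(→) This fails: take n = 11. Certainly 11 ∣ 11, but 9 ∤ 11.

(←) This fails: take n = 36. Both 9 ∣ 36 and 4 ∣ 36, yet 36 is not a multiple of 11 (since 36 = 3·11 + 3), so 11 ∤ 36.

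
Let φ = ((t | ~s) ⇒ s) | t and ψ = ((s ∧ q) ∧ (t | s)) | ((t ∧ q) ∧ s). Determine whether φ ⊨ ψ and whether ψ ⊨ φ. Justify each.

(⟸) Assume the antecedent. If s is true, ((t | ~s) ⇒ s) | t reduces to true regardless of the other variables. If s is false, the antecedent cannot hold. Either way ((t | ~s) ⇒ s) | t holds.

(⟹) This fails. Under s = T, q = F, t = F, the left side is true but the right side is false.

(⇒) fails; (⇐) holds.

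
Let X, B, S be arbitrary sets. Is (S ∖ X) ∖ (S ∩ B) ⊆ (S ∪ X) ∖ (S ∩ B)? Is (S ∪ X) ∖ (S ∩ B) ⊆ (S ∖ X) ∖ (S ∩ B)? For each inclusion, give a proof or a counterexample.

The sets are not equal: only the forward inclusion holds.

(⟸) This inclusion fails. Take X = {1}, B = ∅, S = ∅; then 1 ∈ (S ∪ X) ∖ (S ∩ B) but 1 ∉ (S ∖ X) ∖ (S ∩ B).

(⟹) Let x ∈ (S ∖ X) ∖ (S ∩ B). Then x ∈ S and x ∉ X, B, from which x ∈ (S ∪ X) ∖ (S ∩ B).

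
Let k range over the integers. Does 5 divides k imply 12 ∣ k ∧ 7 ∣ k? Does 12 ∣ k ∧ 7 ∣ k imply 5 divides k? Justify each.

Both directions fail.

(→) This fails: take k = 5. Certainly 5 ∣ 5, but 12 ∤ 5.

(←) This fails: take k = 84. Both 12 ∣ 84 and 7 ∣ 84, yet 84 is not a multiple of 5 (since 84 = 16·5 + 4), so 5 ∤ 84.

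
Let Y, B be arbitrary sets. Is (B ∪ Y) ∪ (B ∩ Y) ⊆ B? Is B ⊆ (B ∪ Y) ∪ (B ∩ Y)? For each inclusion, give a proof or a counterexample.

(⟹) This inclusion fails. Take Y = {1}, B = ∅; then 1 ∈ (B ∪ Y) ∪ (B ∩ Y) but 1 ∉ B.

(⟸) Let x ∈ B. Then either x ∈ B and x ∉ Y; or x ∈ Y ∩ B. In each case x ∈ (B ∪ Y) ∪ (B ∩ Y), so B ⊆ (B ∪ Y) ∪ (B ∩ Y).

Only the reverse inclusion holds.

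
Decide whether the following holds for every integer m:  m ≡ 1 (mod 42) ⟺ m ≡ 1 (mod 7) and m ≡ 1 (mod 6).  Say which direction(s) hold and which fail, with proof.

Both directions hold.

(⟹) Suppose m ≡ 1 (mod 42); write m = 42j + 1. Since 7 ∣ 42, reducing mod 7 gives m ≡ 1 (mod 7); since 6 ∣ 42, reducing mod 6 gives m ≡ 1 (mod 6).

(⟸) Conversely, if m ≡ 1 (mod 7) and m ≡ 1 (mod 6), then by the Chinese remainder theorem m ≡ 1 (mod 42). This is exactly m ≡ 1 (mod 42).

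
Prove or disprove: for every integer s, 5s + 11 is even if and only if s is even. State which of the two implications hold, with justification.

Both directions fail.

(⟹) This fails: s = 5 gives 5s + 11 = 36, which is even, but 5 is odd, not even.

(⟸) This also fails: s = 4 is even, but 5s + 11 = 31 is odd, not even.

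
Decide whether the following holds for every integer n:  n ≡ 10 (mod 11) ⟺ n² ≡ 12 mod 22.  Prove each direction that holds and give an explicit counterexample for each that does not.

Neither implication holds.

(⟹) This fails: take n = 21. Then 21 ≡ 10 (mod 11), but 21² = 441 ≡ 1 (mod 22), not 12.

(⟸) This fails: take n = 12. Then 12² = 144 ≡ 12 (mod 22), yet 12 ≡ 1 (mod 11), not 10.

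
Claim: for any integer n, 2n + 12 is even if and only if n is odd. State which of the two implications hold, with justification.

(⟹) This fails: take n = 2. Then 2n + 12 = 16, which is even, yet n = 2 is even, not odd.

(⟸) Suppose n is odd. Since 2 is even, 2n is even for every n, so 2n + 12 has the same parity as 12, which is even. Hence 2n + 12 is even.

Only the reverse direction holds.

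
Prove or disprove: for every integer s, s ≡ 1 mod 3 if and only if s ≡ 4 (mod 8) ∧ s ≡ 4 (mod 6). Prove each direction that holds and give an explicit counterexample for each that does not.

Not equivalent: only (⇐) holds.

Forward direction. This fails: s = 1 gives 1 ≡ 1 (mod 3) but 1 ≡ 1 (mod 8), so the conjunction on the right does not hold.

Converse. If s ≡ 4 (mod 8) and s ≡ 4 (mod 6), then by the Chinese remainder theorem s ≡ 4 (mod 24). Since 4 ≡ 1 (mod 3) and 3 ∣ 24, we get s ≡ 1 (mod 3).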